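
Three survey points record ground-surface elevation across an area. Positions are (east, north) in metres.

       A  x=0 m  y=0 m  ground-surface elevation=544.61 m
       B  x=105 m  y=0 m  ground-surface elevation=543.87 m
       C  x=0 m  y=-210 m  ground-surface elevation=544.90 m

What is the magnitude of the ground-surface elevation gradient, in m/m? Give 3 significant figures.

0.00718 m/m

∂z/∂x = (543.87 − 544.61) / (105 − 0) = -0.007048
∂z/∂y = (544.90 − 544.61) / (-210 − 0) = -0.001381
|∇f| = √(-0.007048² + -0.001381²) = 0.007182 m/m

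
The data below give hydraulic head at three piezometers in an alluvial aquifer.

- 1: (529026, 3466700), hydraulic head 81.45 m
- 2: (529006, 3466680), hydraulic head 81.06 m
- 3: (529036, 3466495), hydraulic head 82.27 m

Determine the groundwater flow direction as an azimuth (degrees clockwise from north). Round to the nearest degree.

277°

Differences from 1: to 2 (Δx, Δy, Δh) = (-20, -20, -0.39); to 3 = (10, -205, +0.82).
Determinant of the coordinate differences = (-20)·(-205) − 10·(-20) = 4300.
∂h/∂x = [(-0.39)·(-205) − (+0.82)·(-20)] / 4300 = +0.02241
∂h/∂y = [(-20)·(+0.82) − 10·(-0.39)] / 4300 = -0.002907
Flow direction (−∇h) has components (-0.02241 E, +0.002907 N).
Azimuth = atan2(E, N) = atan2(-0.02241, +0.002907) = 277.4° ≈ 277°.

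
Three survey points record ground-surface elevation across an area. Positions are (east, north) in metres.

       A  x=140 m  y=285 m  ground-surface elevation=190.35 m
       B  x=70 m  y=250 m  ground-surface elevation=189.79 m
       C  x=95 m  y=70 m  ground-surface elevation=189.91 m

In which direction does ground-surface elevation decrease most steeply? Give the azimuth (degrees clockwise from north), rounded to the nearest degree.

267°

Differences from A: to B (Δx, Δy, Δh) = (-70, -35, -0.56); to C = (-45, -215, -0.44).
Solve a·Δx + b·Δy = Δz: det = (-70)·(-215) − (-45)·(-35) = 13475.
∂z/∂x = [(-0.56)·(-215) − (-0.44)·(-35)] / 13475 = +0.007792
∂z/∂y = [(-70)·(-0.44) − (-45)·(-0.56)] / 13475 = +0.0004156
Steepest decrease is along −∇f: components (-0.007792 E, -0.0004156 N).
Azimuth = atan2(-0.007792, -0.0004156) = 266.9° ≈ 267°.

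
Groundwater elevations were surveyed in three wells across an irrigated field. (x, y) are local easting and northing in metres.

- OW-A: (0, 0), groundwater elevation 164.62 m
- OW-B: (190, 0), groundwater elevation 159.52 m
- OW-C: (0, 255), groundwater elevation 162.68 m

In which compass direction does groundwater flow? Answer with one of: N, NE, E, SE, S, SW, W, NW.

E

∂h/∂x = (159.52 − 164.62) / (190 − 0) = -0.02684
∂h/∂y = (162.68 − 164.62) / (255 − 0) = -0.007608
Flow = −∇h = (+0.02684 east, +0.007608 north), which points east.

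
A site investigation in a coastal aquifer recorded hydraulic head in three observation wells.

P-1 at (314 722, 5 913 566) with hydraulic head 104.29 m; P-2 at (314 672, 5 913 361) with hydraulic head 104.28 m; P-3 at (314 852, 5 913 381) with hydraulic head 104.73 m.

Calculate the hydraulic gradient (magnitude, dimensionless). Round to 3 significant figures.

Differences from P-1: to P-2 (Δx, Δy, Δh) = (-50, -205, -0.01); to P-3 = (130, -185, +0.44).
Determinant of the coordinate differences = (-50)·(-185) − 130·(-205) = 35900.
∂h/∂x = [(-0.01)·(-185) − (+0.44)·(-205)] / 35900 = +0.002564
∂h/∂y = [(-50)·(+0.44) − 130·(-0.01)] / 35900 = -0.0005766
|∇h| = √(0.002564² + -0.0005766²) = 0.002628

0.00263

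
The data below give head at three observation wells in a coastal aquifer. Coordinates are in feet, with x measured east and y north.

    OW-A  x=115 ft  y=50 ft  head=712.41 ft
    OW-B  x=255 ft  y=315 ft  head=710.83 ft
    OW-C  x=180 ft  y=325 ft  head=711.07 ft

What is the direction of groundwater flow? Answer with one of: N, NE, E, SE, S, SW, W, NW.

Three-point gradient (reference OW-A): Δ to OW-B = (140, 265, -1.58), Δ to OW-C = (65, 275, -1.34).
∂h/∂x = -0.003732, ∂h/∂y = -0.003991 (det = 21275).
Flow = −∇h = (+0.003732 east, +0.003991 north), which points northeast.

NE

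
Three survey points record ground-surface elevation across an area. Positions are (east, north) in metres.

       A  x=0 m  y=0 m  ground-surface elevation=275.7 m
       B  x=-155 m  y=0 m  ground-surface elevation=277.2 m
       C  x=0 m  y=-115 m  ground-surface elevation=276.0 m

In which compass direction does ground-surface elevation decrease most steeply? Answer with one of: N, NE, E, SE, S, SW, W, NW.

E

∂z/∂x = (277.2 − 275.7) / (-155 − 0) = -0.009677
∂z/∂y = (276.0 − 275.7) / (-115 − 0) = -0.002609
Steepest decrease is along −∇f = (+0.009677 E, +0.002609 N) → east.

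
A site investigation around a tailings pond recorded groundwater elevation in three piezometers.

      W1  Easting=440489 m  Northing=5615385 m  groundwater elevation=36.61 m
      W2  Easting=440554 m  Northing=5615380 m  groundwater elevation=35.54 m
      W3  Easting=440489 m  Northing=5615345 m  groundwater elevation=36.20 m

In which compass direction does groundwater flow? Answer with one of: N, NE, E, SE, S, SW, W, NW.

SE

Differences from W1: to W2 (Δx, Δy, Δh) = (65, -5, -1.07); to W3 = (0, -40, -0.41).
Solve a·Δx + b·Δy = Δh: det = 65·(-40) − 0·(-5) = -2600.
∂h/∂x = [(-1.07)·(-40) − (-0.41)·(-5)] / -2600 = -0.01567
∂h/∂y = [65·(-0.41) − 0·(-1.07)] / -2600 = +0.01025
Flow = −∇h = (+0.01567 east, -0.01025 north), which points southeast.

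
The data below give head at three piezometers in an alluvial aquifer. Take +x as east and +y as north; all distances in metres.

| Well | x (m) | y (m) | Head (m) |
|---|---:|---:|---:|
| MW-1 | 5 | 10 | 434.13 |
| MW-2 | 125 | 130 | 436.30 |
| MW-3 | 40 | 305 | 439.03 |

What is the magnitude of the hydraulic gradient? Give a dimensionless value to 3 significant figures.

Differences from MW-1: to MW-2 (Δx, Δy, Δh) = (120, 120, +2.17); to MW-3 = (35, 295, +4.90).
Solve a·Δx + b·Δy = Δh: det = 120·295 − 35·120 = 31200.
∂h/∂x = [(+2.17)·295 − (+4.90)·120] / 31200 = +0.001671
∂h/∂y = [120·(+4.90) − 35·(+2.17)] / 31200 = +0.01641
|∇h| = √(0.001671² + 0.01641²) = 0.01649

0.0165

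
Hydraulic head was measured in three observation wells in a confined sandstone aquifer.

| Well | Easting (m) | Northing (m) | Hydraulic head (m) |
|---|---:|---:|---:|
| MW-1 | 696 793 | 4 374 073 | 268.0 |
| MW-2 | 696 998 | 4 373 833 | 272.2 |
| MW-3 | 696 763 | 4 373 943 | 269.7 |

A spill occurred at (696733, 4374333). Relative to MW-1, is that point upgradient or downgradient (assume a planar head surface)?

With h = a·x + b·y + c and MW-1 as origin, the differences give:
  205·a + (-240)·b = +4.2
  (-30)·a + (-130)·b = +1.7
Eliminate b (×(-130) and ×(-240), subtract): -33850·a = -138.00 → a = ∂h/∂x = +0.004077
Back-substitute: b = ∂h/∂y = -0.01402.
Head at (696733, 4374333) = 268.0 + (+0.004077)·(-60) + (-0.01402)·(260) = 264.11 m.
That is lower than the 268.0 m at MW-1, so the point is downgradient.

downgradient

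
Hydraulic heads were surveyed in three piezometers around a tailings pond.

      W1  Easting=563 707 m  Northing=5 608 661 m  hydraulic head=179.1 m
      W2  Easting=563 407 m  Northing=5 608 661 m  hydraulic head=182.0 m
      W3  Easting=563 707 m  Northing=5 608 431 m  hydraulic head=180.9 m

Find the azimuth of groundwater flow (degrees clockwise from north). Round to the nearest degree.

∂h/∂x = (182.0 − 179.1) / (563407 − 563707) = -0.009667
∂h/∂y = (180.9 − 179.1) / (5608431 − 5608661) = -0.007826
Flow direction (−∇h) has components (+0.009667 E, +0.007826 N).
Azimuth = atan2(E, N) = atan2(+0.009667, +0.007826) = 51.0° ≈ 051°.

051°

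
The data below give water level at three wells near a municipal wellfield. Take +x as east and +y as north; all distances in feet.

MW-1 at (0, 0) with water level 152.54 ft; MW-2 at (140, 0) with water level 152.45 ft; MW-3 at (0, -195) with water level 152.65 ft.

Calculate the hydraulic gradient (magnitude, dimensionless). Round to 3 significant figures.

0.000855

∂h/∂x = (152.45 − 152.54) / (140 − 0) = -0.0006429
∂h/∂y = (152.65 − 152.54) / (-195 − 0) = -0.0005641
|∇h| = √(-0.0006429² + -0.0005641²) = 0.0008553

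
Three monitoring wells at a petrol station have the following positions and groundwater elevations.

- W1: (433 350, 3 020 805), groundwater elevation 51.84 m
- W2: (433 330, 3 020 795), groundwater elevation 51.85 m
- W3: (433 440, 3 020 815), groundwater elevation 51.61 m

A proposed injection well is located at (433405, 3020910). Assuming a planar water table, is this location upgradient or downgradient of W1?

With h = a·x + b·y + c and W1 as origin, the differences give:
  (-20)·a + (-10)·b = +0.01
  90·a + 10·b = -0.23
Eliminate b (×10 and ×(-10), subtract): 700·a = -2.200 → a = ∂h/∂x = -0.003143
Back-substitute: b = ∂h/∂y = +0.005286.
Head at (433405, 3020910) = 51.84 + (-0.003143)·(55) + (+0.005286)·(105) = 52.22 m.
That is higher than the 51.84 m at W1, so the point is upgradient.

upgradient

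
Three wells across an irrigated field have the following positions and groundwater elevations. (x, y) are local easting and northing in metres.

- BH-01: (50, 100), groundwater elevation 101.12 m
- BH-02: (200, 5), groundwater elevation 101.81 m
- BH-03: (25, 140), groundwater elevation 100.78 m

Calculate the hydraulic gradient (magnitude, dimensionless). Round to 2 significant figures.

Differences from BH-01: to BH-02 (Δx, Δy, Δh) = (150, -95, +0.69); to BH-03 = (-25, 40, -0.34).
Determinant of the coordinate differences = 150·40 − (-25)·(-95) = 3625.
∂h/∂x = [(+0.69)·40 − (-0.34)·(-95)] / 3625 = -0.001297
∂h/∂y = [150·(-0.34) − (-25)·(+0.69)] / 3625 = -0.009310
|∇h| = √(-0.001297² + -0.009310²) = 0.0094

0.0094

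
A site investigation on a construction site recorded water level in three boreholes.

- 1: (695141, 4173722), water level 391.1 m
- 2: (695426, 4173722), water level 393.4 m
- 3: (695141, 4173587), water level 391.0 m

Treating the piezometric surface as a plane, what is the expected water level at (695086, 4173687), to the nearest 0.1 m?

390.6 m

∂h/∂x = (393.4 − 391.1) / (695426 − 695141) = +0.008070
∂h/∂y = (391.0 − 391.1) / (4173587 − 4173722) = +0.0007407
h(695086, 4173687) = 391.1 + (+0.008070)·(-55) + (+0.0007407)·(-35) = 391.1 -0.444 -0.026 = 390.630 m.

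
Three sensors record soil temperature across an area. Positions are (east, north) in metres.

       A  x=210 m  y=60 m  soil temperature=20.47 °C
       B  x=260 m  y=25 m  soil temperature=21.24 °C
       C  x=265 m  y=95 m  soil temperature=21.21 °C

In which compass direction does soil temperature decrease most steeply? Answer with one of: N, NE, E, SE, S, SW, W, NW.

Differences from A: to B (Δx, Δy, Δh) = (50, -35, +0.77); to C = (55, 35, +0.74).
Determinant of the coordinate differences = 50·35 − 55·(-35) = 3675.
∂T/∂x = [(+0.77)·35 − (+0.74)·(-35)] / 3675 = +0.01438
∂T/∂y = [50·(+0.74) − 55·(+0.77)] / 3675 = -0.001456
Steepest decrease is along −∇f = (-0.01438 E, +0.001456 N) → west.

W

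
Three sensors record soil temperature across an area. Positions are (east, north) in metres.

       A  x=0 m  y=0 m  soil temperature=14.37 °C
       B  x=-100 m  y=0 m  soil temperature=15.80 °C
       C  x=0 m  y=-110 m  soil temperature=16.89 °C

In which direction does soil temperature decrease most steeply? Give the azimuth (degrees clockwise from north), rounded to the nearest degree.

032°

∂T/∂x = (15.80 − 14.37) / (-100 − 0) = -0.01430
∂T/∂y = (16.89 − 14.37) / (-110 − 0) = -0.02291
Steepest decrease is along −∇f: components (+0.01430 E, +0.02291 N).
Azimuth = atan2(+0.01430, +0.02291) = 32.0° ≈ 032°.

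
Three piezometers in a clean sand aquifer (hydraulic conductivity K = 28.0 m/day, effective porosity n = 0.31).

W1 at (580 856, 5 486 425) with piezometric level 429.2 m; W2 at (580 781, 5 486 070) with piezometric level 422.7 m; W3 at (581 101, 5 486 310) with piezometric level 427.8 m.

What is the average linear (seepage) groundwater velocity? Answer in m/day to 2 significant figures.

Differences from W1: to W2 (Δx, Δy, Δh) = (-75, -355, -6.5); to W3 = (245, -115, -1.4).
Solve a·Δx + b·Δy = Δh: det = (-75)·(-115) − 245·(-355) = 95600.
∂h/∂x = [(-6.5)·(-115) − (-1.4)·(-355)] / 95600 = +0.002620
∂h/∂y = [(-75)·(-1.4) − 245·(-6.5)] / 95600 = +0.01776
|∇h| = √(0.002620² + 0.01776²) = 0.01795
Seepage velocity v = K·i/n = 28.0 × 0.01795 / 0.31 = 1.621 m/day.

1.6 m/day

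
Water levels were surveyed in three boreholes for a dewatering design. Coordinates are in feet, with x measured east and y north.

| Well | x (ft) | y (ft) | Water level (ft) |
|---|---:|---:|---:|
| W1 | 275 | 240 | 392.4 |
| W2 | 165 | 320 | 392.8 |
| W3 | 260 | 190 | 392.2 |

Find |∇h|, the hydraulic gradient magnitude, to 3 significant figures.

0.00422

Differences from W1: to W2 (Δx, Δy, Δh) = (-110, 80, +0.4); to W3 = (-15, -50, -0.2).
Solve a·Δx + b·Δy = Δh: det = (-110)·(-50) − (-15)·80 = 6700.
∂h/∂x = [(+0.4)·(-50) − (-0.2)·80] / 6700 = -0.0005970
∂h/∂y = [(-110)·(-0.2) − (-15)·(+0.4)] / 6700 = +0.004179
|∇h| = √(-0.0005970² + 0.004179²) = 0.004221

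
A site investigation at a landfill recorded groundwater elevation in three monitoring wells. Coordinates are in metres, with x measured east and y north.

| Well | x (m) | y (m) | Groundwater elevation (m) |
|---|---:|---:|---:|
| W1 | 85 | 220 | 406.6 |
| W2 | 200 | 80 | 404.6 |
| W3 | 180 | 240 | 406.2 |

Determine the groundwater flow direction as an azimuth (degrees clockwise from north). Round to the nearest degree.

146°

Taking W1 as reference: W2−W1 = (115, -140, -2.0); W3−W1 = (95, 20, -0.4).
Determinant of the coordinate differences = 115·20 − 95·(-140) = 15600.
∂h/∂x = [(-2.0)·20 − (-0.4)·(-140)] / 15600 = -0.006154
∂h/∂y = [115·(-0.4) − 95·(-2.0)] / 15600 = +0.009231
Flow direction (−∇h) has components (+0.006154 E, -0.009231 N).
Azimuth = atan2(E, N) = atan2(+0.006154, -0.009231) = 146.3° ≈ 146°.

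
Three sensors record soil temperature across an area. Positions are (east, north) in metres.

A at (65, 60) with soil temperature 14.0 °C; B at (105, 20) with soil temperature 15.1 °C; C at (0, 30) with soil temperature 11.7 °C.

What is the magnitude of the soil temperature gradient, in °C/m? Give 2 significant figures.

With T = a·x + b·y + c and A as origin, the differences give:
  40·a + (-40)·b = +1.1
  (-65)·a + (-30)·b = -2.3
Eliminate b (×(-30) and ×(-40), subtract): -3800·a = -125.00 → a = ∂T/∂x = +0.03289
Back-substitute: b = ∂T/∂y = +0.005395.
|∇f| = √(0.03289² + 0.005395²) = 0.03333 °C/m

0.033 °C/m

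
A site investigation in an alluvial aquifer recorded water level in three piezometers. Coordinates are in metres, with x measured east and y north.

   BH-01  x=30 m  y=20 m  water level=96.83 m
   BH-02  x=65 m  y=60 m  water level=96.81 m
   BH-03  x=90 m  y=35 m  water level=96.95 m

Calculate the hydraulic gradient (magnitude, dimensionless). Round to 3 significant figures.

0.00396

Differences from BH-01: to BH-02 (Δx, Δy, Δh) = (35, 40, -0.02); to BH-03 = (60, 15, +0.12).
Solve a·Δx + b·Δy = Δh: det = 35·15 − 60·40 = -1875.
∂h/∂x = [(-0.02)·15 − (+0.12)·40] / -1875 = +0.002720
∂h/∂y = [35·(+0.12) − 60·(-0.02)] / -1875 = -0.002880
|∇h| = √(0.002720² + -0.002880²) = 0.003961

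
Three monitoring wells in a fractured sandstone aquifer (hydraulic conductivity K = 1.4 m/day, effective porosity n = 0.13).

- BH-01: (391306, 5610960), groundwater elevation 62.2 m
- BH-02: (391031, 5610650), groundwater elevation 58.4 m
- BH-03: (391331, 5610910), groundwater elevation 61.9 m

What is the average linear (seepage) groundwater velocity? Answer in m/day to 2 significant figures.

0.10 m/day

With h = a·x + b·y + c and BH-01 as origin, the differences give:
  (-275)·a + (-310)·b = -3.8
  25·a + (-50)·b = -0.3
Eliminate b (×(-50) and ×(-310), subtract): 21500·a = 97.00 → a = ∂h/∂x = +0.004512
Back-substitute: b = ∂h/∂y = +0.008256.
|∇h| = √(0.004512² + 0.008256²) = 0.009408
Seepage velocity v = K·i/n = 1.4 × 0.009408 / 0.13 = 0.1013 m/day.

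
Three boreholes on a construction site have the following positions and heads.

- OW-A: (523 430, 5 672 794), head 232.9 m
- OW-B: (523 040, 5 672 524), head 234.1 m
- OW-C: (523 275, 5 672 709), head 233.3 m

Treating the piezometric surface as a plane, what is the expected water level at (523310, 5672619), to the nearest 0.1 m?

233.6 m

Differences from OW-A: to OW-B (Δx, Δy, Δh) = (-390, -270, +1.2); to OW-C = (-155, -85, +0.4).
Solve a·Δx + b·Δy = Δh: det = (-390)·(-85) − (-155)·(-270) = -8700.
∂h/∂x = [(+1.2)·(-85) − (+0.4)·(-270)] / -8700 = -0.0006897
∂h/∂y = [(-390)·(+0.4) − (-155)·(+1.2)] / -8700 = -0.003448
h(523310, 5672619) = 232.9 + (-0.0006897)·(-120) + (-0.003448)·(-175) = 232.9 +0.083 +0.603 = 233.586 m.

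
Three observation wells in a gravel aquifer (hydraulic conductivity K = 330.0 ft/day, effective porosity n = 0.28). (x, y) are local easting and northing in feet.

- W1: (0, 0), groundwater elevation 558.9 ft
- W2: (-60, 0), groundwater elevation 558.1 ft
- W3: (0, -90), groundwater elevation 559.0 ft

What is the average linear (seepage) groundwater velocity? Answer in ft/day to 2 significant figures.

16 ft/day

∂h/∂x = (558.1 − 558.9) / (-60 − 0) = +0.01333
∂h/∂y = (559.0 − 558.9) / (-90 − 0) = -0.001111
|∇h| = √(0.01333² + -0.001111²) = 0.01338
Seepage velocity v = K·i/n = 330.0 × 0.01338 / 0.28 = 15.77 ft/day.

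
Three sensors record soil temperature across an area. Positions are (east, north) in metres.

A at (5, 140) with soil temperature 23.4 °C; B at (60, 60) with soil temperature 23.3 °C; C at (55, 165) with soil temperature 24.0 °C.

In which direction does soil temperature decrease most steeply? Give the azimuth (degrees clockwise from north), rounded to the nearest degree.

Differences from A: to B (Δx, Δy, Δh) = (55, -80, -0.1); to C = (50, 25, +0.6).
Determinant of the coordinate differences = 55·25 − 50·(-80) = 5375.
∂T/∂x = [(-0.1)·25 − (+0.6)·(-80)] / 5375 = +0.008465
∂T/∂y = [55·(+0.6) − 50·(-0.1)] / 5375 = +0.007070
Steepest decrease is along −∇f: components (-0.008465 E, -0.007070 N).
Azimuth = atan2(-0.008465, -0.007070) = 230.1° ≈ 230°.

230°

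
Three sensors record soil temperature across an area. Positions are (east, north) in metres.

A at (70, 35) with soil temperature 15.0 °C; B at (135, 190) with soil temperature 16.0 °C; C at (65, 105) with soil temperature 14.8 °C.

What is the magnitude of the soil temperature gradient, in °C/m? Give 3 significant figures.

0.0190 °C/m

Taking A as reference: B−A = (65, 155, +1.0); C−A = (-5, 70, -0.2).
Solve a·Δx + b·Δy = ΔT: det = 65·70 − (-5)·155 = 5325.
∂T/∂x = [(+1.0)·70 − (-0.2)·155] / 5325 = +0.01897
∂T/∂y = [65·(-0.2) − (-5)·(+1.0)] / 5325 = -0.001502
|∇f| = √(0.01897² + -0.001502²) = 0.01903 °C/m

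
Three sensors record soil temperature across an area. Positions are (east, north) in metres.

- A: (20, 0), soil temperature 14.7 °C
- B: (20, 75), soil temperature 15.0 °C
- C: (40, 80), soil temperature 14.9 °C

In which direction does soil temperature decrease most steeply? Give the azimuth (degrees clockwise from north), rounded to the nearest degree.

Differences from A: to B (Δx, Δy, Δh) = (0, 75, +0.3); to C = (20, 80, +0.2).
Solve a·Δx + b·Δy = ΔT: det = 0·80 − 20·75 = -1500.
∂T/∂x = [(+0.3)·80 − (+0.2)·75] / -1500 = -0.006000
∂T/∂y = [0·(+0.2) − 20·(+0.3)] / -1500 = +0.004000
Steepest decrease is along −∇f: components (+0.006000 E, -0.004000 N).
Azimuth = atan2(+0.006000, -0.004000) = 123.7° ≈ 124°.

124°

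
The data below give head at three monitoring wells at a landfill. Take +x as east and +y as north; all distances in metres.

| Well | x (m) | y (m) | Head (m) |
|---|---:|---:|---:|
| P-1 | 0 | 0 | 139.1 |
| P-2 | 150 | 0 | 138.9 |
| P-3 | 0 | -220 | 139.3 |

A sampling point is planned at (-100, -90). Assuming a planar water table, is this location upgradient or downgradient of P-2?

upgradient

∂h/∂x = (138.9 − 139.1) / (150 − 0) = -0.001333
∂h/∂y = (139.3 − 139.1) / (-220 − 0) = -0.0009091
Head at (-100, -90) = 139.1 + (-0.001333)·(-100) + (-0.0009091)·(-90) = 139.32 m.
That is higher than the 138.9 m at P-2, so the point is upgradient.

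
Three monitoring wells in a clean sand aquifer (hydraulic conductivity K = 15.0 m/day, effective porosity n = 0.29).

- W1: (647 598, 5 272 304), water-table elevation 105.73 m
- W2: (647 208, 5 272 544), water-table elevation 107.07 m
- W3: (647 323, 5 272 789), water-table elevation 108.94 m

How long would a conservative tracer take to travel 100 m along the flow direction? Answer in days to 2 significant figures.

With h = a·x + b·y + c and W1 as origin, the differences give:
  (-390)·a + 240·b = +1.34
  (-275)·a + 485·b = +3.21
Eliminate b (×485 and ×240, subtract): -123150·a = -120.500 → a = ∂h/∂x = +0.0009785
Back-substitute: b = ∂h/∂y = +0.007173.
|∇h| = √(0.0009785² + 0.007173²) = 0.007239
Seepage velocity v = K·i/n = 15.0 × 0.007239 / 0.29 = 0.3744 m/day.
t = 100 / 0.3744 = 267.1 days.

270 days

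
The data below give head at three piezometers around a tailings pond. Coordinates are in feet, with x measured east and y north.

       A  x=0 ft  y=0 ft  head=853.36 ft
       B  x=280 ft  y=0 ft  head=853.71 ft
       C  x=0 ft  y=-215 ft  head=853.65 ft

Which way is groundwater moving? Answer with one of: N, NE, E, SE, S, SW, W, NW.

NW

∂h/∂x = (853.71 − 853.36) / (280 − 0) = +0.001250
∂h/∂y = (853.65 − 853.36) / (-215 − 0) = -0.001349
Flow = −∇h = (-0.001250 east, +0.001349 north), which points northwest.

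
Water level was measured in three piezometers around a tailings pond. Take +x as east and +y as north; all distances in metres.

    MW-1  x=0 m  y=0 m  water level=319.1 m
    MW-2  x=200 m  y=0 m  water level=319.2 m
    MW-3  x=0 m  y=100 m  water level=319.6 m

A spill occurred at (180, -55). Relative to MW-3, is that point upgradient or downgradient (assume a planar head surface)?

downgradient

∂h/∂x = (319.2 − 319.1) / (200 − 0) = +0.0005000
∂h/∂y = (319.6 − 319.1) / (100 − 0) = +0.005000
Head at (180, -55) = 319.1 + (+0.0005000)·(180) + (+0.005000)·(-55) = 318.91 m.
That is lower than the 319.6 m at MW-3, so the point is downgradient.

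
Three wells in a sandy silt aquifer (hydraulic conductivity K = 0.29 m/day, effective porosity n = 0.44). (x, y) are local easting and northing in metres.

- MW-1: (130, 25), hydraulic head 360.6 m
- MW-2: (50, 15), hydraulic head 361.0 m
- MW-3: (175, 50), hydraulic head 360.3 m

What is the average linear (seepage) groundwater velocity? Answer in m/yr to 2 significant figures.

Differences from MW-1: to MW-2 (Δx, Δy, Δh) = (-80, -10, +0.4); to MW-3 = (45, 25, -0.3).
Solve a·Δx + b·Δy = Δh: det = (-80)·25 − 45·(-10) = -1550.
∂h/∂x = [(+0.4)·25 − (-0.3)·(-10)] / -1550 = -0.004516
∂h/∂y = [(-80)·(-0.3) − 45·(+0.4)] / -1550 = -0.003871
|∇h| = √(-0.004516² + -0.003871²) = 0.005948
Seepage velocity v = K·i/n = 0.29 × 0.005948 / 0.44 = 0.00392 m/day = 1.432 m/yr.

1.4 m/yr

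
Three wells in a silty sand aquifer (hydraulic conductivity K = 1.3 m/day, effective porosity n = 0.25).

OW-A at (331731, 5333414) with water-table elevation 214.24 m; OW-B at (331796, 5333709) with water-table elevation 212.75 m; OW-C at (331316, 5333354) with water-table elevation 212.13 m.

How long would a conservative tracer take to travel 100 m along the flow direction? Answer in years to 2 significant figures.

6.0 years

Three-point gradient (reference OW-A): Δ to OW-B = (65, 295, -1.49), Δ to OW-C = (-415, -60, -2.11).
∂h/∂x = +0.006006, ∂h/∂y = -0.006374 (det = 118525).
|∇h| = √(0.006006² + -0.006374²) = 0.008758
Seepage velocity v = K·i/n = 1.3 × 0.008758 / 0.25 = 0.04554 m/day.
t = 100 / 0.04554 = 2196 days = 6.01 years.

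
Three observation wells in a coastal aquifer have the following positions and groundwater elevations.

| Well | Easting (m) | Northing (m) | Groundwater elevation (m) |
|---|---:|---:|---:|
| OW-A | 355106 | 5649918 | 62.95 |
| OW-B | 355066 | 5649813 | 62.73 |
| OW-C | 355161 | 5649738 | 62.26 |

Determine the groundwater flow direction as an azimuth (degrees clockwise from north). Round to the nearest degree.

Taking OW-A as reference: OW-B−OW-A = (-40, -105, -0.22); OW-C−OW-A = (55, -180, -0.69).
Determinant of the coordinate differences = (-40)·(-180) − 55·(-105) = 12975.
∂h/∂x = [(-0.22)·(-180) − (-0.69)·(-105)] / 12975 = -0.002532
∂h/∂y = [(-40)·(-0.69) − 55·(-0.22)] / 12975 = +0.003060
Flow direction (−∇h) has components (+0.002532 E, -0.003060 N).
Azimuth = atan2(E, N) = atan2(+0.002532, -0.003060) = 140.4° ≈ 140°.

140°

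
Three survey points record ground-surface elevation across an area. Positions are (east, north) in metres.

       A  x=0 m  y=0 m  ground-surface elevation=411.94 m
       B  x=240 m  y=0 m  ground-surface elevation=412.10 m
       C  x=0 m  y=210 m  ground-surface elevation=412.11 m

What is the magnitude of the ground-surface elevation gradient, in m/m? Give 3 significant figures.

∂z/∂x = (412.10 − 411.94) / (240 − 0) = +0.0006667
∂z/∂y = (412.11 − 411.94) / (210 − 0) = +0.0008095
|∇f| = √(0.0006667² + 0.0008095²) = 0.001049 m/m

0.00105 m/m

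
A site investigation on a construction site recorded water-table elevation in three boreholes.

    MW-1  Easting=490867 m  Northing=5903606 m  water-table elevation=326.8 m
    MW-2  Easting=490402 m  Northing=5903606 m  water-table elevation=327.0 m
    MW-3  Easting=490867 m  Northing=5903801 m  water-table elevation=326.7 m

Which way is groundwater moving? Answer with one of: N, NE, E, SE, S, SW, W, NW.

NE

∂h/∂x = (327.0 − 326.8) / (490402 − 490867) = -0.0004301
∂h/∂y = (326.7 − 326.8) / (5903801 − 5903606) = -0.0005128
Flow = −∇h = (+0.0004301 east, +0.0005128 north), which points northeast.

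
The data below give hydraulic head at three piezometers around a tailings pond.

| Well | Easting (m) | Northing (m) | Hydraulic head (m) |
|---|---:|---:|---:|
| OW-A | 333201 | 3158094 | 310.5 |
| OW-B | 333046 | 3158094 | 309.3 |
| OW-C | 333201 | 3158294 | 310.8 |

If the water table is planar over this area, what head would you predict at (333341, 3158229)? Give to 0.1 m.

311.8 m

∂h/∂x = (309.3 − 310.5) / (333046 − 333201) = +0.007742
∂h/∂y = (310.8 − 310.5) / (3158294 − 3158094) = +0.001500
h(333341, 3158229) = 310.5 + (+0.007742)·(140) + (+0.001500)·(135) = 310.5 +1.084 +0.203 = 311.786 m.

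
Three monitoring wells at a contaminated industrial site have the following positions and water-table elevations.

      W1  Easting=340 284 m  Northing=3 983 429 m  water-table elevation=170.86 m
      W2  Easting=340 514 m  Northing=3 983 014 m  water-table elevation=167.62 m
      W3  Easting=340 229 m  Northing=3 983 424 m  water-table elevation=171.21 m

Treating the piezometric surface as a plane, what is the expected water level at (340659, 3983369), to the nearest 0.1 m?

168.1 m

With h = a·x + b·y + c and W1 as origin, the differences give:
  230·a + (-415)·b = -3.24
  (-55)·a + (-5)·b = +0.35
Eliminate b (×(-5) and ×(-415), subtract): -23975·a = 161.450 → a = ∂h/∂x = -0.006734
Back-substitute: b = ∂h/∂y = +0.004075.
h(340659, 3983369) = 170.86 + (-0.006734)·(375) + (+0.004075)·(-60) = 170.86 -2.525 -0.245 = 168.090 m.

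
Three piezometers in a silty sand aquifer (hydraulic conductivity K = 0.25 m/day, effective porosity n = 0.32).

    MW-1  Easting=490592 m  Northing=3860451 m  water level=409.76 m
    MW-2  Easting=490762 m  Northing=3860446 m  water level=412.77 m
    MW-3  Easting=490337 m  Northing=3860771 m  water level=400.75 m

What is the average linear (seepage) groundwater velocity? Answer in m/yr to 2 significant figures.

Taking MW-1 as reference: MW-2−MW-1 = (170, -5, +3.01); MW-3−MW-1 = (-255, 320, -9.01).
Solve a·Δx + b·Δy = Δh: det = 170·320 − (-255)·(-5) = 53125.
∂h/∂x = [(+3.01)·320 − (-9.01)·(-5)] / 53125 = +0.01728
∂h/∂y = [170·(-9.01) − (-255)·(+3.01)] / 53125 = -0.01438
|∇h| = √(0.01728² + -0.01438²) = 0.02248
Seepage velocity v = K·i/n = 0.25 × 0.02248 / 0.32 = 0.01756 m/day = 6.414 m/yr.

6.4 m/yr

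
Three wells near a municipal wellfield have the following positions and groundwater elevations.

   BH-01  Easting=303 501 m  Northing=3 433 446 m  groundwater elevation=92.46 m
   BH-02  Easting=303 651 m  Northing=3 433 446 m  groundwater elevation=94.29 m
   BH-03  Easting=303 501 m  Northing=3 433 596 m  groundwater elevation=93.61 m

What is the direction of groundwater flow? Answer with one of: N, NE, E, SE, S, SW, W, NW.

∂h/∂x = (94.29 − 92.46) / (303651 − 303501) = +0.01220
∂h/∂y = (93.61 − 92.46) / (3433596 − 3433446) = +0.007667
Flow = −∇h = (-0.01220 east, -0.007667 north), which points southwest.

SW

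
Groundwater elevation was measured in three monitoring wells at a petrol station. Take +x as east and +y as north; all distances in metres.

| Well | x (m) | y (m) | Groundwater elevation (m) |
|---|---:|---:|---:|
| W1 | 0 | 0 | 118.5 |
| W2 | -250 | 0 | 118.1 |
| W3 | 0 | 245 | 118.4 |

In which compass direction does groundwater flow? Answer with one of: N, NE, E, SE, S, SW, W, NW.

W

∂h/∂x = (118.1 − 118.5) / (-250 − 0) = +0.001600
∂h/∂y = (118.4 − 118.5) / (245 − 0) = -0.0004082
Flow = −∇h = (-0.001600 east, +0.0004082 north), which points west.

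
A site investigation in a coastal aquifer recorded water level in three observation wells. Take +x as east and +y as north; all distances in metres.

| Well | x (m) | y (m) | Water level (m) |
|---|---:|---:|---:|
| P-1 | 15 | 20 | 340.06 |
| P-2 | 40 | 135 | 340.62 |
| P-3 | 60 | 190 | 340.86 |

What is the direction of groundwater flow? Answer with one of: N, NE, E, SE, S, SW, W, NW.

Differences from P-1: to P-2 (Δx, Δy, Δh) = (25, 115, +0.56); to P-3 = (45, 170, +0.80).
Determinant of the coordinate differences = 25·170 − 45·115 = -925.
∂h/∂x = [(+0.56)·170 − (+0.80)·115] / -925 = -0.003459
∂h/∂y = [25·(+0.80) − 45·(+0.56)] / -925 = +0.005622
Flow = −∇h = (+0.003459 east, -0.005622 north), which points southeast.

SE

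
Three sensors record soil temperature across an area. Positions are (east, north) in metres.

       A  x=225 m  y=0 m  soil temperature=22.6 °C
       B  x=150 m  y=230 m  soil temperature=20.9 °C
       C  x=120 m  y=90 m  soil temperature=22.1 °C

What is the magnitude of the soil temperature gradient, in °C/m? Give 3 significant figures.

Three-point gradient (reference A): Δ to B = (-75, 230, -1.7), Δ to C = (-105, 90, -0.5).
∂T/∂x = -0.002184, ∂T/∂y = -0.008103 (det = 17400).
|∇f| = √(-0.002184² + -0.008103²) = 0.008392 °C/m

0.00839 °C/m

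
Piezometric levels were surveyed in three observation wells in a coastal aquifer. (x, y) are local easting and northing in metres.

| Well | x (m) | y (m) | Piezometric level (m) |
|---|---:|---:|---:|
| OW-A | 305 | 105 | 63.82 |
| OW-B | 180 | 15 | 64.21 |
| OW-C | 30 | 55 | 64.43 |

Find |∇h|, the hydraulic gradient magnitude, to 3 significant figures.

0.00254

With h = a·x + b·y + c and OW-A as origin, the differences give:
  (-125)·a + (-90)·b = +0.39
  (-275)·a + (-50)·b = +0.61
Eliminate b (×(-50) and ×(-90), subtract): -18500·a = 35.400 → a = ∂h/∂x = -0.001914
Back-substitute: b = ∂h/∂y = -0.001676.
|∇h| = √(-0.001914² + -0.001676²) = 0.002544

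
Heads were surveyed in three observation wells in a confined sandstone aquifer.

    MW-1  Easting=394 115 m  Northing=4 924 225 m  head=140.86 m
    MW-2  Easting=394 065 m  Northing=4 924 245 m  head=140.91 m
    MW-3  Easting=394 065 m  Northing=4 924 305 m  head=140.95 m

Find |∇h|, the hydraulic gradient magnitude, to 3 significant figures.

Taking MW-1 as reference: MW-2−MW-1 = (-50, 20, +0.05); MW-3−MW-1 = (-50, 80, +0.09).
Solve a·Δx + b·Δy = Δh: det = (-50)·80 − (-50)·20 = -3000.
∂h/∂x = [(+0.05)·80 − (+0.09)·20] / -3000 = -0.0007333
∂h/∂y = [(-50)·(+0.09) − (-50)·(+0.05)] / -3000 = +0.0006667
|∇h| = √(-0.0007333² + 0.0006667²) = 0.0009911

0.000991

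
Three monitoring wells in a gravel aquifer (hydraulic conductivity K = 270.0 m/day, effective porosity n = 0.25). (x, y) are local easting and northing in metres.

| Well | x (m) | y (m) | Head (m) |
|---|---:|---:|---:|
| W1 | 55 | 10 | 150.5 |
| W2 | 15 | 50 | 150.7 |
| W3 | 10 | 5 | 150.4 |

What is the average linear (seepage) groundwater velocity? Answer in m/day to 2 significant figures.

Three-point gradient (reference W1): Δ to W2 = (-40, 40, +0.2), Δ to W3 = (-45, -5, -0.1).
∂h/∂x = +0.001500, ∂h/∂y = +0.006500 (det = 2000).
|∇h| = √(0.001500² + 0.006500²) = 0.006671
Seepage velocity v = K·i/n = 270.0 × 0.006671 / 0.25 = 7.205 m/day.

7.2 m/day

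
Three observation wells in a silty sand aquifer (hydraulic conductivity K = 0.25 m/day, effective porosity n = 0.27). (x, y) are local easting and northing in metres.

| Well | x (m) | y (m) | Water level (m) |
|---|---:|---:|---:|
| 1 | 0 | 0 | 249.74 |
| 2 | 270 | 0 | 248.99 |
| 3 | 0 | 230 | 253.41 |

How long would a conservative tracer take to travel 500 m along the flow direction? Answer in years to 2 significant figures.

∂h/∂x = (248.99 − 249.74) / (270 − 0) = -0.002778
∂h/∂y = (253.41 − 249.74) / (230 − 0) = +0.01596
|∇h| = √(-0.002778² + 0.01596²) = 0.0162
Seepage velocity v = K·i/n = 0.25 × 0.0162 / 0.27 = 0.015 m/day.
t = 500 / 0.015 = 3.333e+04 days = 91.3 years.

91 years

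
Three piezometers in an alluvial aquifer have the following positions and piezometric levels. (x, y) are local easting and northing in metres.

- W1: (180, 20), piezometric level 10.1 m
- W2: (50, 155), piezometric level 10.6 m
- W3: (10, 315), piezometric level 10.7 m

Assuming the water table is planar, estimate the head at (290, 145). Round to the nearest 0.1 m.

Differences from W1: to W2 (Δx, Δy, Δh) = (-130, 135, +0.5); to W3 = (-170, 295, +0.6).
Solve a·Δx + b·Δy = Δh: det = (-130)·295 − (-170)·135 = -15400.
∂h/∂x = [(+0.5)·295 − (+0.6)·135] / -15400 = -0.004318
∂h/∂y = [(-130)·(+0.6) − (-170)·(+0.5)] / -15400 = -0.0004545
h(290, 145) = 10.1 + (-0.004318)·(110) + (-0.0004545)·(125) = 10.1 -0.475 -0.057 = 9.568 m.

9.6 m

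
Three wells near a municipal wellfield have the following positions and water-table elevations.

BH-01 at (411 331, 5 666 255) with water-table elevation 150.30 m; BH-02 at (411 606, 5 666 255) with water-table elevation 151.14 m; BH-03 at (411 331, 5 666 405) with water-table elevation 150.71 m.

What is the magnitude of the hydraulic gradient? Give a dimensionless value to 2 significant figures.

∂h/∂x = (151.14 − 150.30) / (411606 − 411331) = +0.003055
∂h/∂y = (150.71 − 150.30) / (5666405 − 5666255) = +0.002733
|∇h| = √(0.003055² + 0.002733²) = 0.004099

0.0041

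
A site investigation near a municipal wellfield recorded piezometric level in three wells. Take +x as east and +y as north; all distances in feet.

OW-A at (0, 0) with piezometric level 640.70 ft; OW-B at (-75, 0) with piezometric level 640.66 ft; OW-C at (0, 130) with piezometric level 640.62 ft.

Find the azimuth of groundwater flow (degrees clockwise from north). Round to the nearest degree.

319°

∂h/∂x = (640.66 − 640.70) / (-75 − 0) = +0.0005333
∂h/∂y = (640.62 − 640.70) / (130 − 0) = -0.0006154
Flow direction (−∇h) has components (-0.0005333 E, +0.0006154 N).
Azimuth = atan2(E, N) = atan2(-0.0005333, +0.0006154) = 319.1° ≈ 319°.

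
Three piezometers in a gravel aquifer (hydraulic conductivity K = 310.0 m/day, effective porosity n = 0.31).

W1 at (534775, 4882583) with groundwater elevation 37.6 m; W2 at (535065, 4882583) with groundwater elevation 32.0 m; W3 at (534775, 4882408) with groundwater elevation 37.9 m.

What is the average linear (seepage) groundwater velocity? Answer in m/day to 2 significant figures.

∂h/∂x = (32.0 − 37.6) / (535065 − 534775) = -0.01931
∂h/∂y = (37.9 − 37.6) / (4882408 − 4882583) = -0.001714
|∇h| = √(-0.01931² + -0.001714²) = 0.01939
Seepage velocity v = K·i/n = 310.0 × 0.01939 / 0.31 = 19.39 m/day.

19 m/day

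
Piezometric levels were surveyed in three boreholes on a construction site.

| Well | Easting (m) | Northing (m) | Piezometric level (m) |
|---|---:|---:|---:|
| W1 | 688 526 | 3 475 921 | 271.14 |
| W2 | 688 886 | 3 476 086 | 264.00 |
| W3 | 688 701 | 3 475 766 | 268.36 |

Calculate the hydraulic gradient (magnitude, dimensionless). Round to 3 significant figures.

0.0187

With h = a·x + b·y + c and W1 as origin, the differences give:
  360·a + 165·b = -7.14
  175·a + (-155)·b = -2.78
Eliminate b (×(-155) and ×165, subtract): -84675·a = 1565.400 → a = ∂h/∂x = -0.01849
Back-substitute: b = ∂h/∂y = -0.002937.
|∇h| = √(-0.01849² + -0.002937²) = 0.01872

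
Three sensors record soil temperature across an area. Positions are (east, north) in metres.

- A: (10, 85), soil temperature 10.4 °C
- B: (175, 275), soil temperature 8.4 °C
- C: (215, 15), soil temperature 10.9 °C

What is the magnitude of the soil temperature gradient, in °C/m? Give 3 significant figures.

0.00979 °C/m

Three-point gradient (reference A): Δ to B = (165, 190, -2.0), Δ to C = (205, -70, +0.5).
∂T/∂x = -0.0008911, ∂T/∂y = -0.009752 (det = -50500).
|∇f| = √(-0.0008911² + -0.009752²) = 0.009793 °C/m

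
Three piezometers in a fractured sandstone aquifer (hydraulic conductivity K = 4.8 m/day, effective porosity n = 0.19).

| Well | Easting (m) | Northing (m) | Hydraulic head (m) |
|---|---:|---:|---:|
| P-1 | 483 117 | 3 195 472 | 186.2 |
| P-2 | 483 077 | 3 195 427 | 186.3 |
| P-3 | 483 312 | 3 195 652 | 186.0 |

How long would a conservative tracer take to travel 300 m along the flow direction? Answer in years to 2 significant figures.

Taking P-1 as reference: P-2−P-1 = (-40, -45, +0.1); P-3−P-1 = (195, 180, -0.2).
Solve a·Δx + b·Δy = Δh: det = (-40)·180 − 195·(-45) = 1575.
∂h/∂x = [(+0.1)·180 − (-0.2)·(-45)] / 1575 = +0.005714
∂h/∂y = [(-40)·(-0.2) − 195·(+0.1)] / 1575 = -0.007302
|∇h| = √(0.005714² + -0.007302²) = 0.009272
Seepage velocity v = K·i/n = 4.8 × 0.009272 / 0.19 = 0.2342 m/day.
t = 300 / 0.2342 = 1281 days = 3.51 years.

3.5 years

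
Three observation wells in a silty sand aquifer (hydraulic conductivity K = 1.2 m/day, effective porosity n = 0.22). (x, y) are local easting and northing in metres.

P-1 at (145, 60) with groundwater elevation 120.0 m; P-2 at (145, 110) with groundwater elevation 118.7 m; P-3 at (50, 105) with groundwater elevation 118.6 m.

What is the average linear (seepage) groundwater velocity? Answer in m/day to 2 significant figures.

0.14 m/day

Taking P-1 as reference: P-2−P-1 = (0, 50, -1.3); P-3−P-1 = (-95, 45, -1.4).
Determinant of the coordinate differences = 0·45 − (-95)·50 = 4750.
∂h/∂x = [(-1.3)·45 − (-1.4)·50] / 4750 = +0.002421
∂h/∂y = [0·(-1.4) − (-95)·(-1.3)] / 4750 = -0.02600
|∇h| = √(0.002421² + -0.02600²) = 0.02611
Seepage velocity v = K·i/n = 1.2 × 0.02611 / 0.22 = 0.1424 m/day.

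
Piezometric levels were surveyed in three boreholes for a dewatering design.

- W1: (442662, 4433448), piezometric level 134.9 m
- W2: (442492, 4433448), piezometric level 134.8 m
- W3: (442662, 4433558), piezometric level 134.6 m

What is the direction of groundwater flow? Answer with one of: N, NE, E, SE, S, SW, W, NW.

∂h/∂x = (134.8 − 134.9) / (442492 − 442662) = +0.0005882
∂h/∂y = (134.6 − 134.9) / (4433558 − 4433448) = -0.002727
Flow = −∇h = (-0.0005882 east, +0.002727 north), which points north.

N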